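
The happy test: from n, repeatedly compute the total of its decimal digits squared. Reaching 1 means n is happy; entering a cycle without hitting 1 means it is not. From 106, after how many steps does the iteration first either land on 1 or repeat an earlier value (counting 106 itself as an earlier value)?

9

106 → 1² + 0² + 6² = 37
37 → 3² + 7² = 58
58 → 5² + 8² = 89
89 → 8² + 9² = 145
145 → 1² + 4² + 5² = 42
42 → 4² + 2² = 20
20 → 2² + 0² = 4
4 → 4² = 16
16 → 1² + 6² = 37  — 37 repeats.
That took 9 steps.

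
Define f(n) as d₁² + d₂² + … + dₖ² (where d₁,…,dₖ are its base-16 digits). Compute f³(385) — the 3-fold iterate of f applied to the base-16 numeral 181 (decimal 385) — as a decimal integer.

385 = (1,8,1)_16 → 1² + 8² + 1² = 1 + 64 + 1 = 66
66 = (4,2)_16 → 4² + 2² = 16 + 4 = 20
20 = (1,4)_16 → 1² + 4² = 1 + 16 = 17

17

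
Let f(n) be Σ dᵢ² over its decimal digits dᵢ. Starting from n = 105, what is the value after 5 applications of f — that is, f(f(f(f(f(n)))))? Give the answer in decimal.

58

105 → 1² + 0² + 5² = 1 + 0 + 25 = 26
26 → 2² + 6² = 4 + 36 = 40
40 → 4² + 0² = 16 + 0 = 16
16 → 1² + 6² = 1 + 36 = 37
37 → 3² + 7² = 9 + 49 = 58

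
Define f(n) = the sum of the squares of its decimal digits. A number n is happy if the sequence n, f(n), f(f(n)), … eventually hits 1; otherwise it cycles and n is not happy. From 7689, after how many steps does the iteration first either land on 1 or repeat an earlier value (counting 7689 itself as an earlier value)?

7689 → 230
230 → 13
13 → 10
10 → 1  — reached 1.
That took 4 steps.

4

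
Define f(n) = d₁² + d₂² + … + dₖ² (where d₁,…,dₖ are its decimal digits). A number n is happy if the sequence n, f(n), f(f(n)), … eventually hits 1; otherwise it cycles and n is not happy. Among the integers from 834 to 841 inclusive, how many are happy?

834: 834 → 89 → 145 → 42 → 20 → 4 → 16 → 37 → 58 → 89  — not happy
835: 835 → 98 → 145 → 42 → 20 → 4 → 16 → 37 → 58 → 89 → 145  — not happy
836: 836 → 109 → 82 → 68 → 100 → 1  — happy
837: 837 → 122 → 9 → 81 → 65 → 61 → 37 → 58 → 89 → 145 → 42 → 20 → 4 → 16 → 37  — not happy
838: 838 → 137 → 59 → 106 → 37 → 58 → 89 → 145 → 42 → 20 → 4 → 16 → 37  — not happy
839: 839 → 154 → 42 → 20 → 4 → 16 → 37 → 58 → 89 → 145 → 42  — not happy
840: 840 → 80 → 64 → 52 → 29 → 85 → 89 → 145 → 42 → 20 → 4 → 16 → 37 → 58 → 89  — not happy
841: 841 → 81 → 65 → 61 → 37 → 58 → 89 → 145 → 42 → 20 → 4 → 16 → 37  — not happy
happy: 836

1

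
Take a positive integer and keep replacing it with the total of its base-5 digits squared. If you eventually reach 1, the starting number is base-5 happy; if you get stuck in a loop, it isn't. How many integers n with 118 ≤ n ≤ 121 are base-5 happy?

2

118: 118 → 34 → 18 → 18  (repeats 18)
119: 119 → 41 → 11 → 5 → 1  (reaches 1)
120: 120 → 32 → 6 → 2 → 4 → 16 → 10 → 4  (repeats 4)
121: 121 → 33 → 11 → 5 → 1  (reaches 1)
base-5 happy: 119, 121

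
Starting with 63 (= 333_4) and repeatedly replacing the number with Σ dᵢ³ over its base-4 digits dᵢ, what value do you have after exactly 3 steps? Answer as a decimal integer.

63 = (3,3,3)_4 → 3³ + 3³ + 3³ = 27 + 27 + 27 = 81
81 = (1,1,0,1)_4 → 1³ + 1³ + 0³ + 1³ = 1 + 1 + 0 + 1 = 3
3 = (3)_4 → 3³ = 27

27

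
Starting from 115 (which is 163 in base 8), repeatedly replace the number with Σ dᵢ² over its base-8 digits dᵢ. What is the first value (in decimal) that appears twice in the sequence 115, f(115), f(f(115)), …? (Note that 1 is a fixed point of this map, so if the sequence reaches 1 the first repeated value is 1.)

115 = (1,6,3)_8 → 1² + 6² + 3² = 1 + 36 + 9 = 46
46 = (5,6)_8 → 5² + 6² = 25 + 36 = 61
61 = (7,5)_8 → 7² + 5² = 49 + 25 = 74
74 = (1,1,2)_8 → 1² + 1² + 2² = 1 + 1 + 4 = 6
6 = (6)_8 → 6² = 36
36 = (4,4)_8 → 4² + 4² = 16 + 16 = 32
32 = (4,0)_8 → 4² + 0² = 16 + 0 = 16
16 = (2,0)_8 → 2² + 0² = 4 + 0 = 4
4 = (4)_8 → 4² = 16  — 16 already appeared earlier.

16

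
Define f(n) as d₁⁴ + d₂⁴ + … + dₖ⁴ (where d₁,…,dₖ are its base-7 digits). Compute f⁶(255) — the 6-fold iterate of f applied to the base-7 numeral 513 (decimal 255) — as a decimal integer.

1153

255 = (5,1,3)_7 → 5⁴ + 1⁴ + 3⁴ = 625 + 1 + 81 = 707
707 = (2,0,3,0)_7 → 2⁴ + 0⁴ + 3⁴ + 0⁴ = 16 + 0 + 81 + 0 = 97
97 = (1,6,6)_7 → 1⁴ + 6⁴ + 6⁴ = 1 + 1296 + 1296 = 2593
2593 = (1,0,3,6,3)_7 → 1⁴ + 0⁴ + 3⁴ + 6⁴ + 3⁴ = 1 + 0 + 81 + 1296 + 81 = 1459
1459 = (4,1,5,3)_7 → 4⁴ + 1⁴ + 5⁴ + 3⁴ = 256 + 1 + 625 + 81 = 963
963 = (2,5,4,4)_7 → 2⁴ + 5⁴ + 4⁴ + 4⁴ = 16 + 625 + 256 + 256 = 1153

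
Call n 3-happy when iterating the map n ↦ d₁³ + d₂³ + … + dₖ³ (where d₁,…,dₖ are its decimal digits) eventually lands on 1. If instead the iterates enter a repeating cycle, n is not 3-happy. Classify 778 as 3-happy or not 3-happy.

778 → 7³ + 7³ + 8³ = 1198
1198 → 1³ + 1³ + 9³ + 8³ = 1243
1243 → 1³ + 2³ + 4³ + 3³ = 100
100 → 1³ + 0³ + 0³ = 1  — reached 1.

3-happy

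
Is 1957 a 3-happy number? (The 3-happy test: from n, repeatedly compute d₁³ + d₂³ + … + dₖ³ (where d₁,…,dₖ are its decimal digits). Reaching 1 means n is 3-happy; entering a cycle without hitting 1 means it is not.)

3-happy

1957 → 1198
1198 → 1243
1243 → 100
100 → 1  — reached 1.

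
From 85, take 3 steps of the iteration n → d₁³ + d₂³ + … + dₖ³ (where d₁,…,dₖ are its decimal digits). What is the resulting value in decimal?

853

85 → 8³ + 5³ = 512 + 125 = 637
637 → 6³ + 3³ + 7³ = 216 + 27 + 343 = 586
586 → 5³ + 8³ + 6³ = 125 + 512 + 216 = 853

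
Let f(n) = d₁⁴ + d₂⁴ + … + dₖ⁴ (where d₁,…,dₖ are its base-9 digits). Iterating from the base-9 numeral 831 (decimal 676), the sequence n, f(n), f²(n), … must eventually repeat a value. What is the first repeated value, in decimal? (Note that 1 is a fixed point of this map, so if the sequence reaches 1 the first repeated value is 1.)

676 = (8,3,1)_9 → 8⁴ + 3⁴ + 1⁴ = 4096 + 81 + 1 = 4178
4178 = (5,6,5,2)_9 → 5⁴ + 6⁴ + 5⁴ + 2⁴ = 625 + 1296 + 625 + 16 = 2562
2562 = (3,4,5,6)_9 → 3⁴ + 4⁴ + 5⁴ + 6⁴ = 81 + 256 + 625 + 1296 = 2258
2258 = (3,0,7,8)_9 → 3⁴ + 0⁴ + 7⁴ + 8⁴ = 81 + 0 + 2401 + 4096 = 6578
6578 = (1,0,0,1,8)_9 → 1⁴ + 0⁴ + 0⁴ + 1⁴ + 8⁴ = 1 + 0 + 0 + 1 + 4096 = 4098
4098 = (5,5,5,3)_9 → 5⁴ + 5⁴ + 5⁴ + 3⁴ = 625 + 625 + 625 + 81 = 1956
1956 = (2,6,1,3)_9 → 2⁴ + 6⁴ + 1⁴ + 3⁴ = 16 + 1296 + 1 + 81 = 1394
1394 = (1,8,1,8)_9 → 1⁴ + 8⁴ + 1⁴ + 8⁴ = 1 + 4096 + 1 + 4096 = 8194
8194 = (1,2,2,1,4)_9 → 1⁴ + 2⁴ + 2⁴ + 1⁴ + 4⁴ = 1 + 16 + 16 + 1 + 256 = 290
290 = (3,5,2)_9 → 3⁴ + 5⁴ + 2⁴ = 81 + 625 + 16 = 722
722 = (8,8,2)_9 → 8⁴ + 8⁴ + 2⁴ = 4096 + 4096 + 16 = 8208
8208 = (1,2,2,3,0)_9 → 1⁴ + 2⁴ + 2⁴ + 3⁴ + 0⁴ = 1 + 16 + 16 + 81 + 0 = 114
114 = (1,3,6)_9 → 1⁴ + 3⁴ + 6⁴ = 1 + 81 + 1296 = 1378
1378 = (1,8,0,1)_9 → 1⁴ + 8⁴ + 0⁴ + 1⁴ = 1 + 4096 + 0 + 1 = 4098  — 4098 already appeared earlier.

4098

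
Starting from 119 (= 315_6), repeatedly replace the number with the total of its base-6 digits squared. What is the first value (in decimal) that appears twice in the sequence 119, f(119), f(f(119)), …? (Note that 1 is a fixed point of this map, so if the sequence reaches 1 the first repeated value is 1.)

17

119 = (3,1,5)_6 → 3² + 1² + 5² = 9 + 1 + 25 = 35
35 = (5,5)_6 → 5² + 5² = 25 + 25 = 50
50 = (1,2,2)_6 → 1² + 2² + 2² = 1 + 4 + 4 = 9
9 = (1,3)_6 → 1² + 3² = 1 + 9 = 10
10 = (1,4)_6 → 1² + 4² = 1 + 16 = 17
17 = (2,5)_6 → 2² + 5² = 4 + 25 = 29
29 = (4,5)_6 → 4² + 5² = 16 + 25 = 41
41 = (1,0,5)_6 → 1² + 0² + 5² = 1 + 0 + 25 = 26
26 = (4,2)_6 → 4² + 2² = 16 + 4 = 20
20 = (3,2)_6 → 3² + 2² = 9 + 4 = 13
13 = (2,1)_6 → 2² + 1² = 4 + 1 = 5
5 = (5)_6 → 5² = 25
25 = (4,1)_6 → 4² + 1² = 16 + 1 = 17  — 17 already appeared earlier.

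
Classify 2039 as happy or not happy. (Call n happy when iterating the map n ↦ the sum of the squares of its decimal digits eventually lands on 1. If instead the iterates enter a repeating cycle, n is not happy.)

happy

2039 → 2² + 0² + 3² + 9² = 94
94 → 9² + 4² = 97
97 → 9² + 7² = 130
130 → 1² + 3² + 0² = 10
10 → 1² + 0² = 1  — reached 1.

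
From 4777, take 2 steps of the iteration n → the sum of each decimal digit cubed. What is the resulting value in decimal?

757

4777 → 4³ + 7³ + 7³ + 7³ = 64 + 343 + 343 + 343 = 1093
1093 → 1³ + 0³ + 9³ + 3³ = 1 + 0 + 729 + 27 = 757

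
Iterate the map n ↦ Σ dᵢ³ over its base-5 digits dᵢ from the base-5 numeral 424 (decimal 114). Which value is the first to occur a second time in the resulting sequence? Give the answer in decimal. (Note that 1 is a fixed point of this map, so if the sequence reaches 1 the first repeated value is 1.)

28

114 = (4,2,4)_5 → 4³ + 2³ + 4³ = 64 + 8 + 64 = 136
136 = (1,0,2,1)_5 → 1³ + 0³ + 2³ + 1³ = 1 + 0 + 8 + 1 = 10
10 = (2,0)_5 → 2³ + 0³ = 8 + 0 = 8
8 = (1,3)_5 → 1³ + 3³ = 1 + 27 = 28
28 = (1,0,3)_5 → 1³ + 0³ + 3³ = 1 + 0 + 27 = 28  — 28 already appeared earlier.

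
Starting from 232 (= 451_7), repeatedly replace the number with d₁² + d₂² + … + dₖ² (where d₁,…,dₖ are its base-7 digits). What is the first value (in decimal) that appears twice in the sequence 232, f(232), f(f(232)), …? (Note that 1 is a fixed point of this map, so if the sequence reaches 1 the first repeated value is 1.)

232 = (4,5,1)_7 → 4² + 5² + 1² = 16 + 25 + 1 = 42
42 = (6,0)_7 → 6² + 0² = 36 + 0 = 36
36 = (5,1)_7 → 5² + 1² = 25 + 1 = 26
26 = (3,5)_7 → 3² + 5² = 9 + 25 = 34
34 = (4,6)_7 → 4² + 6² = 16 + 36 = 52
52 = (1,0,3)_7 → 1² + 0² + 3² = 1 + 0 + 9 = 10
10 = (1,3)_7 → 1² + 3² = 1 + 9 = 10  — 10 already appeared earlier.

10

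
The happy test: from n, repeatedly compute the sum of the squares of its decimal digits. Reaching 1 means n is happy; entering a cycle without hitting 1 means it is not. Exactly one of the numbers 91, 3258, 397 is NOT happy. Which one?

3258

91: 91 → 82 → 68 → 100 → 1  — reaches 1 (happy)
3258: 3258 → 102 → 5 → 25 → 29 → 85 → 89 → 145 → 42 → 20 → 4 → 16 → 37 → 58 → 89  — repeats 89 (not happy)
397: 397 → 139 → 91 → 82 → 68 → 100 → 1  — reaches 1 (happy)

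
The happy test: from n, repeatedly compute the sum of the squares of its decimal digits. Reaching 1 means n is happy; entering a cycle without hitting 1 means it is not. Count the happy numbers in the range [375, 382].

2

375: 375 → 83 → 73 → 58 → 89 → 145 → 42 → 20 → 4 → 16 → 37 → 58  — not happy
376: 376 → 94 → 97 → 130 → 10 → 1  — happy
377: 377 → 107 → 50 → 25 → 29 → 85 → 89 → 145 → 42 → 20 → 4 → 16 → 37 → 58 → 89  — not happy
378: 378 → 122 → 9 → 81 → 65 → 61 → 37 → 58 → 89 → 145 → 42 → 20 → 4 → 16 → 37  — not happy
379: 379 → 139 → 91 → 82 → 68 → 100 → 1  — happy
380: 380 → 73 → 58 → 89 → 145 → 42 → 20 → 4 → 16 → 37 → 58  — not happy
381: 381 → 74 → 65 → 61 → 37 → 58 → 89 → 145 → 42 → 20 → 4 → 16 → 37  — not happy
382: 382 → 77 → 98 → 145 → 42 → 20 → 4 → 16 → 37 → 58 → 89 → 145  — not happy
happy: 376, 379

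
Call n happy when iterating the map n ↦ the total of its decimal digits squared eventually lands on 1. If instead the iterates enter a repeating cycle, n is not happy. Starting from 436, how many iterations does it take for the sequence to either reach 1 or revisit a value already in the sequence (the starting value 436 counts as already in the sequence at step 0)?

10

436 → 4² + 3² + 6² = 61
61 → 6² + 1² = 37
37 → 3² + 7² = 58
58 → 5² + 8² = 89
89 → 8² + 9² = 145
145 → 1² + 4² + 5² = 42
42 → 4² + 2² = 20
20 → 2² + 0² = 4
4 → 4² = 16
16 → 1² + 6² = 37  — 37 repeats.
That took 10 steps.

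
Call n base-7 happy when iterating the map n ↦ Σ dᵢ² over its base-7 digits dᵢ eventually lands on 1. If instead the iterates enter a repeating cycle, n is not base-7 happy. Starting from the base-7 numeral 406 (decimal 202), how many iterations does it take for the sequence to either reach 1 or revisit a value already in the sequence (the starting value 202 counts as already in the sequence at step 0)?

3

202 = (4,0,6)_7 → 4² + 0² + 6² = 52
52 = (1,0,3)_7 → 1² + 0² + 3² = 10
10 = (1,3)_7 → 1² + 3² = 10  — 10 repeats.
That took 3 steps.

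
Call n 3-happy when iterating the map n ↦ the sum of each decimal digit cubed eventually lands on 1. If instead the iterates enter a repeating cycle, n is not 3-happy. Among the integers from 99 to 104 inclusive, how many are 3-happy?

1

99: 99 → 1458 → 702 → 351 → 153 → 153  (repeats 153)
100: 100 → 1  (reaches 1)
101: 101 → 2 → 8 → 512 → 134 → 92 → 737 → 713 → 371 → 371  (repeats 371)
102: 102 → 9 → 729 → 1080 → 513 → 153 → 153  (repeats 153)
103: 103 → 28 → 520 → 133 → 55 → 250 → 133  (repeats 133)
104: 104 → 65 → 341 → 92 → 737 → 713 → 371 → 371  (repeats 371)
3-happy: 100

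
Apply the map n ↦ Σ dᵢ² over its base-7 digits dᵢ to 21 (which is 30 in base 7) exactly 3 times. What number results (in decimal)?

21 = (3,0)_7 → 3² + 0² = 9 + 0 = 9
9 = (1,2)_7 → 1² + 2² = 1 + 4 = 5
5 = (5)_7 → 5² = 25

25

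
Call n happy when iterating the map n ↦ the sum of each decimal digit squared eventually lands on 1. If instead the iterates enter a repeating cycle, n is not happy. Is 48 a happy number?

not happy

48 → 4² + 8² = 16 + 64 = 80
80 → 8² + 0² = 64 + 0 = 64
64 → 6² + 4² = 36 + 16 = 52
52 → 5² + 2² = 25 + 4 = 29
29 → 2² + 9² = 4 + 81 = 85
85 → 8² + 5² = 64 + 25 = 89
89 → 8² + 9² = 64 + 81 = 145
145 → 1² + 4² + 5² = 1 + 16 + 25 = 42
42 → 4² + 2² = 16 + 4 = 20
20 → 2² + 0² = 4 + 0 = 4
4 → 4² = 16
16 → 1² + 6² = 1 + 36 = 37
37 → 3² + 7² = 9 + 49 = 58
58 → 5² + 8² = 25 + 64 = 89  — 89 already seen; the sequence cycles without reaching 1.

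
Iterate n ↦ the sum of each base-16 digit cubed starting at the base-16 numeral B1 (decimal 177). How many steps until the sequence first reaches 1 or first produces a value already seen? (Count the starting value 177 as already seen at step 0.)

9

177 = (11,1)_16 → 11³ + 1³ = 1331 + 1 = 1332
1332 = (5,3,4)_16 → 5³ + 3³ + 4³ = 125 + 27 + 64 = 216
216 = (13,8)_16 → 13³ + 8³ = 2197 + 512 = 2709
2709 = (10,9,5)_16 → 10³ + 9³ + 5³ = 1000 + 729 + 125 = 1854
1854 = (7,3,14)_16 → 7³ + 3³ + 14³ = 343 + 27 + 2744 = 3114
3114 = (12,2,10)_16 → 12³ + 2³ + 10³ = 1728 + 8 + 1000 = 2736
2736 = (10,11,0)_16 → 10³ + 11³ + 0³ = 1000 + 1331 + 0 = 2331
2331 = (9,1,11)_16 → 9³ + 1³ + 11³ = 729 + 1 + 1331 = 2061
2061 = (8,0,13)_16 → 8³ + 0³ + 13³ = 512 + 0 + 2197 = 2709  — 2709 repeats.
That took 9 steps.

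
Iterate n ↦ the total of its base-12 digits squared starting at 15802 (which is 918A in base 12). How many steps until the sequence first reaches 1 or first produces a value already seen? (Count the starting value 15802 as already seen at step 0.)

15802 = (9,1,8,10)_12 → 9² + 1² + 8² + 10² = 246
246 = (1,8,6)_12 → 1² + 8² + 6² = 101
101 = (8,5)_12 → 8² + 5² = 89
89 = (7,5)_12 → 7² + 5² = 74
74 = (6,2)_12 → 6² + 2² = 40
40 = (3,4)_12 → 3² + 4² = 25
25 = (2,1)_12 → 2² + 1² = 5
5 = (5)_12 → 5² = 25  — 25 repeats.
That took 8 steps.

8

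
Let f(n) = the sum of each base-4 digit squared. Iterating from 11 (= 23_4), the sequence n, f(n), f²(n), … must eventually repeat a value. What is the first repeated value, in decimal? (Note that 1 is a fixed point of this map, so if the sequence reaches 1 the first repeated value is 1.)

11 = (2,3)_4 → 13
13 = (3,1)_4 → 10
10 = (2,2)_4 → 8
8 = (2,0)_4 → 4
4 = (1,0)_4 → 1  — reached the fixed point 1.
1 → 1, so 1 is the first repeated value.

1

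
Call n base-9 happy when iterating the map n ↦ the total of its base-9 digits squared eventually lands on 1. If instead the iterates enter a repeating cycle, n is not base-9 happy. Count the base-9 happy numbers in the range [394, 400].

1

394: 394 → 114 → 46 → 26 → 68 → 74 → 68  — not base-9 happy
395: 395 → 129 → 35 → 73 → 65 → 53 → 89 → 65  — not base-9 happy
396: 396 → 80 → 128 → 30 → 18 → 4 → 16 → 50 → 50  — not base-9 happy
397: 397 → 81 → 1  — base-9 happy
398: 398 → 84 → 10 → 2 → 4 → 16 → 50 → 50  — not base-9 happy
399: 399 → 89 → 65 → 53 → 89  — not base-9 happy
400: 400 → 96 → 38 → 20 → 8 → 64 → 50 → 50  — not base-9 happy
base-9 happy: 397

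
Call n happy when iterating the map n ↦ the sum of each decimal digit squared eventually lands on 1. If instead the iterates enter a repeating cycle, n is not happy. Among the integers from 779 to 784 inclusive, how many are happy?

1

779: 779 → 179 → 131 → 11 → 2 → 4 → 16 → 37 → 58 → 89 → 145 → 42 → 20 → 4  — not happy
780: 780 → 113 → 11 → 2 → 4 → 16 → 37 → 58 → 89 → 145 → 42 → 20 → 4  — not happy
781: 781 → 114 → 18 → 65 → 61 → 37 → 58 → 89 → 145 → 42 → 20 → 4 → 16 → 37  — not happy
782: 782 → 117 → 51 → 26 → 40 → 16 → 37 → 58 → 89 → 145 → 42 → 20 → 4 → 16  — not happy
783: 783 → 122 → 9 → 81 → 65 → 61 → 37 → 58 → 89 → 145 → 42 → 20 → 4 → 16 → 37  — not happy
784: 784 → 129 → 86 → 100 → 1  — happy
happy: 784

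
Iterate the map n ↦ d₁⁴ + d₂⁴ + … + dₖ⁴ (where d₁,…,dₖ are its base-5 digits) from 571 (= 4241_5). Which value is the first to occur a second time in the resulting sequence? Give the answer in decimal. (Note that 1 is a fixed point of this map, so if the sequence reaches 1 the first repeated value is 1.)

353

571 = (4,2,4,1)_5 → 4⁴ + 2⁴ + 4⁴ + 1⁴ = 529
529 = (4,1,0,4)_5 → 4⁴ + 1⁴ + 0⁴ + 4⁴ = 513
513 = (4,0,2,3)_5 → 4⁴ + 0⁴ + 2⁴ + 3⁴ = 353
353 = (2,4,0,3)_5 → 2⁴ + 4⁴ + 0⁴ + 3⁴ = 353  — 353 already appeared earlier.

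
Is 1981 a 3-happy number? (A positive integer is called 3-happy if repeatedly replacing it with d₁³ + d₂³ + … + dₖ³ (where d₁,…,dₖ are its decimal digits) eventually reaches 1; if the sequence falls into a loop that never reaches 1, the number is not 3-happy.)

1981 → 1³ + 9³ + 8³ + 1³ = 1 + 729 + 512 + 1 = 1243
1243 → 1³ + 2³ + 4³ + 3³ = 1 + 8 + 64 + 27 = 100
100 → 1³ + 0³ + 0³ = 1 + 0 + 0 = 1  — reached 1.

3-happy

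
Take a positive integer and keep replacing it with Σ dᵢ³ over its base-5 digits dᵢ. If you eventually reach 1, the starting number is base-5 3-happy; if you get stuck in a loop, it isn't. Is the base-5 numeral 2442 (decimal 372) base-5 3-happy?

not base-5 3-happy

372 = (2,4,4,2)_5 → 2³ + 4³ + 4³ + 2³ = 144
144 = (1,0,3,4)_5 → 1³ + 0³ + 3³ + 4³ = 92
92 = (3,3,2)_5 → 3³ + 3³ + 2³ = 62
62 = (2,2,2)_5 → 2³ + 2³ + 2³ = 24
24 = (4,4)_5 → 4³ + 4³ = 128
128 = (1,0,0,3)_5 → 1³ + 0³ + 0³ + 3³ = 28
28 = (1,0,3)_5 → 1³ + 0³ + 3³ = 28  — 28 already seen; the sequence cycles without reaching 1.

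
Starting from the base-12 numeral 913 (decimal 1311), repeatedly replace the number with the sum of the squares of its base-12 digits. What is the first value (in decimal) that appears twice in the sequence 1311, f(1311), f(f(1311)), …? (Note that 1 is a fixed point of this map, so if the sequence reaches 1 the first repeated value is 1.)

1311 = (9,1,3)_12 → 91
91 = (7,7)_12 → 98
98 = (8,2)_12 → 68
68 = (5,8)_12 → 89
89 = (7,5)_12 → 74
74 = (6,2)_12 → 40
40 = (3,4)_12 → 25
25 = (2,1)_12 → 5
5 = (5)_12 → 25  — 25 already appeared earlier.

25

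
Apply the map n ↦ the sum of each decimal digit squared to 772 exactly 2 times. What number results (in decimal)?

772 → 7² + 7² + 2² = 49 + 49 + 4 = 102
102 → 1² + 0² + 2² = 1 + 0 + 4 = 5

5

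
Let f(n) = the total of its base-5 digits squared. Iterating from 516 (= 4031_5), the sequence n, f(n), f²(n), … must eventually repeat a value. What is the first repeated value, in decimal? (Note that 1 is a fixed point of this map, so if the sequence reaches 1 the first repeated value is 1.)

4

516 = (4,0,3,1)_5 → 4² + 0² + 3² + 1² = 26
26 = (1,0,1)_5 → 1² + 0² + 1² = 2
2 = (2)_5 → 2² = 4
4 = (4)_5 → 4² = 16
16 = (3,1)_5 → 3² + 1² = 10
10 = (2,0)_5 → 2² + 0² = 4  — 4 already appeared earlier.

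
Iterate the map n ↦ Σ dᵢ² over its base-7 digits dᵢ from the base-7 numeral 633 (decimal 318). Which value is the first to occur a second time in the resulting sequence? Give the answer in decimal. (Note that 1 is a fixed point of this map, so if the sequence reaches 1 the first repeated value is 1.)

318 = (6,3,3)_7 → 6² + 3² + 3² = 54
54 = (1,0,5)_7 → 1² + 0² + 5² = 26
26 = (3,5)_7 → 3² + 5² = 34
34 = (4,6)_7 → 4² + 6² = 52
52 = (1,0,3)_7 → 1² + 0² + 3² = 10
10 = (1,3)_7 → 1² + 3² = 10  — 10 already appeared earlier.

10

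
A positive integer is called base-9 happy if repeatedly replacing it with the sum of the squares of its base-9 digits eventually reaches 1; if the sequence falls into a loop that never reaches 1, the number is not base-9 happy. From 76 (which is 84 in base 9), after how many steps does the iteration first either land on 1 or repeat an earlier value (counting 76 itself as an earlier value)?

8

76 = (8,4)_9 → 8² + 4² = 64 + 16 = 80
80 = (8,8)_9 → 8² + 8² = 64 + 64 = 128
128 = (1,5,2)_9 → 1² + 5² + 2² = 1 + 25 + 4 = 30
30 = (3,3)_9 → 3² + 3² = 9 + 9 = 18
18 = (2,0)_9 → 2² + 0² = 4 + 0 = 4
4 = (4)_9 → 4² = 16
16 = (1,7)_9 → 1² + 7² = 1 + 49 = 50
50 = (5,5)_9 → 5² + 5² = 25 + 25 = 50  — 50 repeats.
That took 8 steps.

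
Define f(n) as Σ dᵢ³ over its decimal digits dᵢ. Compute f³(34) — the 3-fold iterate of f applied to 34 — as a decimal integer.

370

34 → 3³ + 4³ = 27 + 64 = 91
91 → 9³ + 1³ = 729 + 1 = 730
730 → 7³ + 3³ + 0³ = 343 + 27 + 0 = 370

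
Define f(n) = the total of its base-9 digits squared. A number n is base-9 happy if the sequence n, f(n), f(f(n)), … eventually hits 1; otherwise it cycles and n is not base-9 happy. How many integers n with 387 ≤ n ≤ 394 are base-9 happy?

2

387: 387 → 65 → 53 → 89 → 65  — not base-9 happy
388: 388 → 66 → 58 → 52 → 74 → 68 → 74  — not base-9 happy
389: 389 → 69 → 85 → 17 → 65 → 53 → 89 → 65  — not base-9 happy
390: 390 → 74 → 68 → 74  — not base-9 happy
391: 391 → 81 → 1  — base-9 happy
392: 392 → 90 → 2 → 4 → 16 → 50 → 50  — not base-9 happy
393: 393 → 101 → 9 → 1  — base-9 happy
394: 394 → 114 → 46 → 26 → 68 → 74 → 68  — not base-9 happy
base-9 happy: 391, 393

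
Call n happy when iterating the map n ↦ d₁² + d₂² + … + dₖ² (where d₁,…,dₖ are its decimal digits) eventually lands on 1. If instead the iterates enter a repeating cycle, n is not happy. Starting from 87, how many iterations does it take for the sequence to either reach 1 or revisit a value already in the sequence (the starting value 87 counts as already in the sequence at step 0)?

87 → 8² + 7² = 113
113 → 1² + 1² + 3² = 11
11 → 1² + 1² = 2
2 → 2² = 4
4 → 4² = 16
16 → 1² + 6² = 37
37 → 3² + 7² = 58
58 → 5² + 8² = 89
89 → 8² + 9² = 145
145 → 1² + 4² + 5² = 42
42 → 4² + 2² = 20
20 → 2² + 0² = 4  — 4 repeats.
That took 12 steps.

12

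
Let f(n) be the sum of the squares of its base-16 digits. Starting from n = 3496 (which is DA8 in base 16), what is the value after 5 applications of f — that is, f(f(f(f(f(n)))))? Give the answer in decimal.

3496 = (13,10,8)_16 → 13² + 10² + 8² = 169 + 100 + 64 = 333
333 = (1,4,13)_16 → 1² + 4² + 13² = 1 + 16 + 169 = 186
186 = (11,10)_16 → 11² + 10² = 121 + 100 = 221
221 = (13,13)_16 → 13² + 13² = 169 + 169 = 338
338 = (1,5,2)_16 → 1² + 5² + 2² = 1 + 25 + 4 = 30

30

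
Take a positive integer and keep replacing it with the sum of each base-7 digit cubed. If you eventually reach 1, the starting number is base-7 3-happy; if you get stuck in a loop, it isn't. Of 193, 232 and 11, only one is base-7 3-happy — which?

193

193: 193 → 307 → 433 → 343 → 1  — reaches 1 (base-7 3-happy)
232: 232 → 190 → 244 → 496 → 244  — repeats 244 (not base-7 3-happy)
11: 11 → 65 → 17 → 35 → 125 → 251 → 341 → 557 → 137 → 197 → 65  — repeats 65 (not base-7 3-happy)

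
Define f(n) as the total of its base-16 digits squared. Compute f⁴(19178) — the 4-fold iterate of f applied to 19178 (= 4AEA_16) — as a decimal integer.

19178 = (4,10,14,10)_16 → 4² + 10² + 14² + 10² = 412
412 = (1,9,12)_16 → 1² + 9² + 12² = 226
226 = (14,2)_16 → 14² + 2² = 200
200 = (12,8)_16 → 12² + 8² = 208

208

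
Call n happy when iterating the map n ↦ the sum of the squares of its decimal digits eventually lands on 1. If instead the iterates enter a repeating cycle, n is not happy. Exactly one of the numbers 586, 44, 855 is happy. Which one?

44

586: 586 → 125 → 30 → 9 → 81 → 65 → 61 → 37 → 58 → 89 → 145 → 42 → 20 → 4 → 16 → 37  — repeats 37 (not happy)
44: 44 → 32 → 13 → 10 → 1  — reaches 1 (happy)
855: 855 → 114 → 18 → 65 → 61 → 37 → 58 → 89 → 145 → 42 → 20 → 4 → 16 → 37  — repeats 37 (not happy)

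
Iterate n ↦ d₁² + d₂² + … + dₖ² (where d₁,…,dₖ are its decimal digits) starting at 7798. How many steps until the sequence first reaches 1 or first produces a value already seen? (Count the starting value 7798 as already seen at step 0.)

7798 → 7² + 7² + 9² + 8² = 49 + 49 + 81 + 64 = 243
243 → 2² + 4² + 3² = 4 + 16 + 9 = 29
29 → 2² + 9² = 4 + 81 = 85
85 → 8² + 5² = 64 + 25 = 89
89 → 8² + 9² = 64 + 81 = 145
145 → 1² + 4² + 5² = 1 + 16 + 25 = 42
42 → 4² + 2² = 16 + 4 = 20
20 → 2² + 0² = 4 + 0 = 4
4 → 4² = 16
16 → 1² + 6² = 1 + 36 = 37
37 → 3² + 7² = 9 + 49 = 58
58 → 5² + 8² = 25 + 64 = 89  — 89 repeats.
That took 12 steps.

12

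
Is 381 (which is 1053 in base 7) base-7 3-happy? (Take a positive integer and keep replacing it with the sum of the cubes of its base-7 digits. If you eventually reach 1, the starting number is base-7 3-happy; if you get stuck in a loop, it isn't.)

381 = (1,0,5,3)_7 → 1³ + 0³ + 5³ + 3³ = 153
153 = (3,0,6)_7 → 3³ + 0³ + 6³ = 243
243 = (4,6,5)_7 → 4³ + 6³ + 5³ = 405
405 = (1,1,1,6)_7 → 1³ + 1³ + 1³ + 6³ = 219
219 = (4,3,2)_7 → 4³ + 3³ + 2³ = 99
99 = (2,0,1)_7 → 2³ + 0³ + 1³ = 9
9 = (1,2)_7 → 1³ + 2³ = 9  — 9 already seen; the sequence cycles without reaching 1.

not base-7 3-happy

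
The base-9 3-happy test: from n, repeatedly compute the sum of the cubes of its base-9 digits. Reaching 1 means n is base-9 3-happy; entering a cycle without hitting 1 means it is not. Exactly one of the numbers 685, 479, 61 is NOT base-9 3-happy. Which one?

685: 685 → 577 → 345 → 99 → 9 → 1  — reaches 1 (base-9 3-happy)
479: 479 → 645 → 1071 → 73 → 513 → 243 → 27 → 27  — repeats 27 (not base-9 3-happy)
61: 61 → 559 → 729 → 1  — reaches 1 (base-9 3-happy)

479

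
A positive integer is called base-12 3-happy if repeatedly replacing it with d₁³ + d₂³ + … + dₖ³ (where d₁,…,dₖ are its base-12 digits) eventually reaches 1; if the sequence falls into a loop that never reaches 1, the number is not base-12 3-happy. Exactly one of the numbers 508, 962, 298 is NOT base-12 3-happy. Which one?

508: 508 → 307 → 352 → 197 → 190 → 1028 → 856 → 1520 → 1728 → 1  — reaches 1 (base-12 3-happy)
962: 962 → 736 → 190 → 1028 → 856 → 1520 → 1728 → 1  — reaches 1 (base-12 3-happy)
298: 298 → 1008 → 343 → 415 → 1351 → 1136 → 1855 → 1344 → 793 → 342 → 288 → 8 → 512 → 755 → 1464 → 1008  — repeats 1008 (not base-12 3-happy)

298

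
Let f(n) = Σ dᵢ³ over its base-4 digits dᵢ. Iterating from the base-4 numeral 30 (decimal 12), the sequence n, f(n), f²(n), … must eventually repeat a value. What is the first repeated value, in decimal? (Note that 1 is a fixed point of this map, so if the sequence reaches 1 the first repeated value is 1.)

12 = (3,0)_4 → 3³ + 0³ = 27 + 0 = 27
27 = (1,2,3)_4 → 1³ + 2³ + 3³ = 1 + 8 + 27 = 36
36 = (2,1,0)_4 → 2³ + 1³ + 0³ = 8 + 1 + 0 = 9
9 = (2,1)_4 → 2³ + 1³ = 8 + 1 = 9  — 9 already appeared earlier.

9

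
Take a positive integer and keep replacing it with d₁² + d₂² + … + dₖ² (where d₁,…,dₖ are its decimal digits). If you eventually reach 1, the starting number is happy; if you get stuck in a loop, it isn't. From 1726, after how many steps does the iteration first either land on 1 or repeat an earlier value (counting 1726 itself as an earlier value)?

1726 → 1² + 7² + 2² + 6² = 1 + 49 + 4 + 36 = 90
90 → 9² + 0² = 81 + 0 = 81
81 → 8² + 1² = 64 + 1 = 65
65 → 6² + 5² = 36 + 25 = 61
61 → 6² + 1² = 36 + 1 = 37
37 → 3² + 7² = 9 + 49 = 58
58 → 5² + 8² = 25 + 64 = 89
89 → 8² + 9² = 64 + 81 = 145
145 → 1² + 4² + 5² = 1 + 16 + 25 = 42
42 → 4² + 2² = 16 + 4 = 20
20 → 2² + 0² = 4 + 0 = 4
4 → 4² = 16
16 → 1² + 6² = 1 + 36 = 37  — 37 repeats.
That took 13 steps.

13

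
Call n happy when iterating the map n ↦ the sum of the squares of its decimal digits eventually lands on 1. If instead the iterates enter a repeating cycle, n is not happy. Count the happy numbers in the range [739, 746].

739: 739 → 139 → 91 → 82 → 68 → 100 → 1  — happy
740: 740 → 65 → 61 → 37 → 58 → 89 → 145 → 42 → 20 → 4 → 16 → 37  — not happy
741: 741 → 66 → 72 → 53 → 34 → 25 → 29 → 85 → 89 → 145 → 42 → 20 → 4 → 16 → 37 → 58 → 89  — not happy
742: 742 → 69 → 117 → 51 → 26 → 40 → 16 → 37 → 58 → 89 → 145 → 42 → 20 → 4 → 16  — not happy
743: 743 → 74 → 65 → 61 → 37 → 58 → 89 → 145 → 42 → 20 → 4 → 16 → 37  — not happy
744: 744 → 81 → 65 → 61 → 37 → 58 → 89 → 145 → 42 → 20 → 4 → 16 → 37  — not happy
745: 745 → 90 → 81 → 65 → 61 → 37 → 58 → 89 → 145 → 42 → 20 → 4 → 16 → 37  — not happy
746: 746 → 101 → 2 → 4 → 16 → 37 → 58 → 89 → 145 → 42 → 20 → 4  — not happy
happy: 739

1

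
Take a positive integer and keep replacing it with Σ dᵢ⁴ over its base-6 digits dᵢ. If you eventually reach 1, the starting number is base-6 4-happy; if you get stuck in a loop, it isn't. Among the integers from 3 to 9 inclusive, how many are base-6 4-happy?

1

3: 3 → 81 → 98 → 288 → 17 → 641 → 1522 → 259 → 4 → 256 → 258 → 3  (repeats 3)
4: 4 → 256 → 258 → 3 → 81 → 98 → 288 → 17 → 641 → 1522 → 259 → 4  (repeats 4)
5: 5 → 625 → 658 → 338 → 114 → 82 → 273 → 164 → 353 → 963 → 609 → 978 → 338  (repeats 338)
6: 6 → 1  (reaches 1)
7: 7 → 2 → 16 → 272 → 99 → 353 → 963 → 609 → 978 → 338 → 114 → 82 → 273 → 164 → 353  (repeats 353)
8: 8 → 17 → 641 → 1522 → 259 → 4 → 256 → 258 → 3 → 81 → 98 → 288 → 17  (repeats 17)
9: 9 → 82 → 273 → 164 → 353 → 963 → 609 → 978 → 338 → 114 → 82  (repeats 82)
base-6 4-happy: 6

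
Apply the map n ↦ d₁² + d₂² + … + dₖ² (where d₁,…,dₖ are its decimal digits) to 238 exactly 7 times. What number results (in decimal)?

238 → 2² + 3² + 8² = 4 + 9 + 64 = 77
77 → 7² + 7² = 49 + 49 = 98
98 → 9² + 8² = 81 + 64 = 145
145 → 1² + 4² + 5² = 1 + 16 + 25 = 42
42 → 4² + 2² = 16 + 4 = 20
20 → 2² + 0² = 4 + 0 = 4
4 → 4² = 16

16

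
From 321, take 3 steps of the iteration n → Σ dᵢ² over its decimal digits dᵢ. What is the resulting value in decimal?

50

321 → 3² + 2² + 1² = 14
14 → 1² + 4² = 17
17 → 1² + 7² = 50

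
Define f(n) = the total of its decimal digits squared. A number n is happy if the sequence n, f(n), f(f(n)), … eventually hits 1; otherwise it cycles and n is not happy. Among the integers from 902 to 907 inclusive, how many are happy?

2

902: 902 → 85 → 89 → 145 → 42 → 20 → 4 → 16 → 37 → 58 → 89  (repeats 89)
903: 903 → 90 → 81 → 65 → 61 → 37 → 58 → 89 → 145 → 42 → 20 → 4 → 16 → 37  (repeats 37)
904: 904 → 97 → 130 → 10 → 1  (reaches 1)
905: 905 → 106 → 37 → 58 → 89 → 145 → 42 → 20 → 4 → 16 → 37  (repeats 37)
906: 906 → 117 → 51 → 26 → 40 → 16 → 37 → 58 → 89 → 145 → 42 → 20 → 4 → 16  (repeats 16)
907: 907 → 130 → 10 → 1  (reaches 1)
happy: 904, 907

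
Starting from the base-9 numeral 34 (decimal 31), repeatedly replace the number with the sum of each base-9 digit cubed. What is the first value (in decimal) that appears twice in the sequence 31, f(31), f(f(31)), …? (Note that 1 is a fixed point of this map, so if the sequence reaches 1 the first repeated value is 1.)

27

31 = (3,4)_9 → 3³ + 4³ = 91
91 = (1,1,1)_9 → 1³ + 1³ + 1³ = 3
3 = (3)_9 → 3³ = 27
27 = (3,0)_9 → 3³ + 0³ = 27  — 27 already appeared earlier.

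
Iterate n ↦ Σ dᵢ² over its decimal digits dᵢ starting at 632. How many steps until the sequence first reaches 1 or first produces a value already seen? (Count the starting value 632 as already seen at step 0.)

5

632 → 49
49 → 97
97 → 130
130 → 10
10 → 1  — reached 1.
That took 5 steps.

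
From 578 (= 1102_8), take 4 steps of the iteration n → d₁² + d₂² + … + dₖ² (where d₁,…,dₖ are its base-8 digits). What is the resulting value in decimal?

578 = (1,1,0,2)_8 → 1² + 1² + 0² + 2² = 6
6 = (6)_8 → 6² = 36
36 = (4,4)_8 → 4² + 4² = 32
32 = (4,0)_8 → 4² + 0² = 16

16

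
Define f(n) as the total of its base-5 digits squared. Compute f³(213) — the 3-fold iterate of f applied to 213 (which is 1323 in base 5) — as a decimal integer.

213 = (1,3,2,3)_5 → 1² + 3² + 2² + 3² = 23
23 = (4,3)_5 → 4² + 3² = 25
25 = (1,0,0)_5 → 1² + 0² + 0² = 1

1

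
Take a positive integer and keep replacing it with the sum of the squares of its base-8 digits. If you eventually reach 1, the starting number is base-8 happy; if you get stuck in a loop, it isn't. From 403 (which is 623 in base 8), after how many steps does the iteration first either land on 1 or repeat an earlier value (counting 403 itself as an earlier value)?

403 = (6,2,3)_8 → 6² + 2² + 3² = 49
49 = (6,1)_8 → 6² + 1² = 37
37 = (4,5)_8 → 4² + 5² = 41
41 = (5,1)_8 → 5² + 1² = 26
26 = (3,2)_8 → 3² + 2² = 13
13 = (1,5)_8 → 1² + 5² = 26  — 26 repeats.
That took 6 steps.

6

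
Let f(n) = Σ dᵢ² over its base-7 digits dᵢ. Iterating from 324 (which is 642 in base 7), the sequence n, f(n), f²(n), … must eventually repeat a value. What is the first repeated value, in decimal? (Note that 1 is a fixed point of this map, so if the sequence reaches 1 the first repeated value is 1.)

2

324 = (6,4,2)_7 → 6² + 4² + 2² = 36 + 16 + 4 = 56
56 = (1,1,0)_7 → 1² + 1² + 0² = 1 + 1 + 0 = 2
2 = (2)_7 → 2² = 4
4 = (4)_7 → 4² = 16
16 = (2,2)_7 → 2² + 2² = 4 + 4 = 8
8 = (1,1)_7 → 1² + 1² = 1 + 1 = 2  — 2 already appeared earlier.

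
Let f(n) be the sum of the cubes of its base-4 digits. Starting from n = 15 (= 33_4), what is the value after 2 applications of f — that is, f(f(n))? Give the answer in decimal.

36

15 = (3,3)_4 → 54
54 = (3,1,2)_4 → 36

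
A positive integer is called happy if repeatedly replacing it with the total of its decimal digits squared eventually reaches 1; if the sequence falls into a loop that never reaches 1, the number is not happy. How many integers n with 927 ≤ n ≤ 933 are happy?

2

927: 927 → 134 → 26 → 40 → 16 → 37 → 58 → 89 → 145 → 42 → 20 → 4 → 16  (repeats 16)
928: 928 → 149 → 98 → 145 → 42 → 20 → 4 → 16 → 37 → 58 → 89 → 145  (repeats 145)
929: 929 → 166 → 73 → 58 → 89 → 145 → 42 → 20 → 4 → 16 → 37 → 58  (repeats 58)
930: 930 → 90 → 81 → 65 → 61 → 37 → 58 → 89 → 145 → 42 → 20 → 4 → 16 → 37  (repeats 37)
931: 931 → 91 → 82 → 68 → 100 → 1  (reaches 1)
932: 932 → 94 → 97 → 130 → 10 → 1  (reaches 1)
933: 933 → 99 → 162 → 41 → 17 → 50 → 25 → 29 → 85 → 89 → 145 → 42 → 20 → 4 → 16 → 37 → 58 → 89  (repeats 89)
happy: 931, 932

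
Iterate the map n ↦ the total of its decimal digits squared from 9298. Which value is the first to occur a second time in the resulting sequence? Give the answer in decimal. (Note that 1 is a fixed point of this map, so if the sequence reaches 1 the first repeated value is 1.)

9298 → 9² + 2² + 9² + 8² = 230
230 → 2² + 3² + 0² = 13
13 → 1² + 3² = 10
10 → 1² + 0² = 1  — reached the fixed point 1.
1 → 1, so 1 is the first repeated value.

1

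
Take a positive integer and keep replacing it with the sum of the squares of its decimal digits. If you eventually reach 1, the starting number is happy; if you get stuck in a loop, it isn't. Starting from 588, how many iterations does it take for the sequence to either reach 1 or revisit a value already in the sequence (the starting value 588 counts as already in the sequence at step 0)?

588 → 5² + 8² + 8² = 25 + 64 + 64 = 153
153 → 1² + 5² + 3² = 1 + 25 + 9 = 35
35 → 3² + 5² = 9 + 25 = 34
34 → 3² + 4² = 9 + 16 = 25
25 → 2² + 5² = 4 + 25 = 29
29 → 2² + 9² = 4 + 81 = 85
85 → 8² + 5² = 64 + 25 = 89
89 → 8² + 9² = 64 + 81 = 145
145 → 1² + 4² + 5² = 1 + 16 + 25 = 42
42 → 4² + 2² = 16 + 4 = 20
20 → 2² + 0² = 4 + 0 = 4
4 → 4² = 16
16 → 1² + 6² = 1 + 36 = 37
37 → 3² + 7² = 9 + 49 = 58
58 → 5² + 8² = 25 + 64 = 89  — 89 repeats.
That took 15 steps.

15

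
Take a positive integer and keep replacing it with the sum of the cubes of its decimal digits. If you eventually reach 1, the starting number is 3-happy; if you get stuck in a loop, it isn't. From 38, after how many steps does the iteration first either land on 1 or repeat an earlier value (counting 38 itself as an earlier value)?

38 → 3³ + 8³ = 539
539 → 5³ + 3³ + 9³ = 881
881 → 8³ + 8³ + 1³ = 1025
1025 → 1³ + 0³ + 2³ + 5³ = 134
134 → 1³ + 3³ + 4³ = 92
92 → 9³ + 2³ = 737
737 → 7³ + 3³ + 7³ = 713
713 → 7³ + 1³ + 3³ = 371
371 → 3³ + 7³ + 1³ = 371  — 371 repeats.
That took 9 steps.

9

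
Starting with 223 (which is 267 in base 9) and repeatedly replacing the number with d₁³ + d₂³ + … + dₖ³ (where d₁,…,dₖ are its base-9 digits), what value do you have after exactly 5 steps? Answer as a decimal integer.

223 = (2,6,7)_9 → 567
567 = (7,0,0)_9 → 343
343 = (4,2,1)_9 → 73
73 = (8,1)_9 → 513
513 = (6,3,0)_9 → 243

243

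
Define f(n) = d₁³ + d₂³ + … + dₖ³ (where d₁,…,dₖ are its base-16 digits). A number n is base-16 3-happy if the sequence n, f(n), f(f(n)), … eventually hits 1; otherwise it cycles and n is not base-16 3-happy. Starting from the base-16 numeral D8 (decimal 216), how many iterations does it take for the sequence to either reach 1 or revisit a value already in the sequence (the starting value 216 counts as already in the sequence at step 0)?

216 = (13,8)_16 → 13³ + 8³ = 2709
2709 = (10,9,5)_16 → 10³ + 9³ + 5³ = 1854
1854 = (7,3,14)_16 → 7³ + 3³ + 14³ = 3114
3114 = (12,2,10)_16 → 12³ + 2³ + 10³ = 2736
2736 = (10,11,0)_16 → 10³ + 11³ + 0³ = 2331
2331 = (9,1,11)_16 → 9³ + 1³ + 11³ = 2061
2061 = (8,0,13)_16 → 8³ + 0³ + 13³ = 2709  — 2709 repeats.
That took 7 steps.

7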